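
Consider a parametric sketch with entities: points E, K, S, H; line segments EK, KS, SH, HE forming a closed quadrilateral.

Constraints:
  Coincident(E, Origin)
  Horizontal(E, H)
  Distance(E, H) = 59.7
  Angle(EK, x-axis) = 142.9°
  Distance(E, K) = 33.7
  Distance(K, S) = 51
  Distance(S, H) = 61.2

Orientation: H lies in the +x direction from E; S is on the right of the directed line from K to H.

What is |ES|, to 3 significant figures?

21.6

E is at the origin; E and H share the same y with |EH| = 59.7 and H in +x, so H = (59.7, 0). EK runs at 142.9° with |EK| = 33.7, so K = (-26.9, 20.3). S is determined by |KS| = 51.0 and |SH| = 61.2 together: it lies at the intersection of circle(K, 51.0) and circle(H, 61.2). With |KH| = 88.9, the foot of the radical line on KH is 38.0 from K and the perpendicular offset is √(51.0² − 38.0²) = 34.0. Taking the right-of-KH solution: S = (2.38, -21.4).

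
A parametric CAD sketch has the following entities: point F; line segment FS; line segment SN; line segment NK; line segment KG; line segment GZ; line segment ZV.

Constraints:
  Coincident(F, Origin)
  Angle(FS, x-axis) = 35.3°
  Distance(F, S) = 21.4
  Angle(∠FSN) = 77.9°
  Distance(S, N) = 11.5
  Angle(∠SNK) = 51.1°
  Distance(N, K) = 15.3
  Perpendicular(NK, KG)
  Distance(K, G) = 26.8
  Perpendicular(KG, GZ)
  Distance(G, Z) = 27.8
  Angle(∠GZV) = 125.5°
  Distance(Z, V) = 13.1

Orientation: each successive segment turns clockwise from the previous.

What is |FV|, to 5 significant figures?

47.239

F is at the origin; FS runs at 35.3° with length 21.4, so S = (17.465, 12.366). ∠FSN = 77.9° gives SN at -66.800° from the x-axis; with |SN| = 11.5, N = (21.996, 1.7961). ∠SNK = 51.1° gives NK at 164.30° from the x-axis; with |NK| = 15.3, K = (7.2665, 5.9363). The perpendicularity gives KG at right angles to NK, so KG runs at 74.300°; with |KG| = 26.8, G = (14.519, 31.736). KG is perpendicular to GZ, so GZ runs at -15.700°; with |GZ| = 27.8, Z = (41.281, 24.214). ∠GZV = 125.5° gives ZV at -70.200° from the x-axis; with |ZV| = 13.1, V = (45.719, 11.888). Then |FV| = |V − F| = 47.239.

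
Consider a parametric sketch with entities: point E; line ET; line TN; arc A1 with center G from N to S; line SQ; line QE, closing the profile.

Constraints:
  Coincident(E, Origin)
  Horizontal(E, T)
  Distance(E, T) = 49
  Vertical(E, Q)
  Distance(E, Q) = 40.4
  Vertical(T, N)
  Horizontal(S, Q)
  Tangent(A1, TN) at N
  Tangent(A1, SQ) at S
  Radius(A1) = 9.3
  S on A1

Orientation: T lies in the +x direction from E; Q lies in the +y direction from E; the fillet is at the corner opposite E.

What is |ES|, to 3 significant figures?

56.6

The virtual corner opposite E is at (49.0, 40.4). The tangent condition forces GN to be normal to TN and tangency of A1 to SQ means the radius GS is perpendicular to SQ, with radius 9.3, so the center G sits 9.3 in from both sides at G = (39.7, 31.1). That places the tangent points at N = (49.0, 31.1) on TN and S = (39.7, 40.4) on SQ. Then |ES| = |S − E| = 56.6.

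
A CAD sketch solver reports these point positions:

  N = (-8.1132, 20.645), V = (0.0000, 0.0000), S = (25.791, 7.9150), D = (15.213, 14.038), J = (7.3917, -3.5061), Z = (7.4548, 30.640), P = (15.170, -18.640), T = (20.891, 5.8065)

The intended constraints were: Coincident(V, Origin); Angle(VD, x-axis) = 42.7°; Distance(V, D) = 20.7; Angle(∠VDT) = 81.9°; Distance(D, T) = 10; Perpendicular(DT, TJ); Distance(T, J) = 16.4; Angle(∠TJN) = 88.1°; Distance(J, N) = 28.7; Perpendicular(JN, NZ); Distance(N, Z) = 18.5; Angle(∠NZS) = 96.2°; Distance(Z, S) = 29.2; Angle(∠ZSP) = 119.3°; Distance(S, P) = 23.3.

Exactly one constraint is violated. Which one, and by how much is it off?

Distance(S, P) = 23.3 — off by 5.30.

V = (0.00, 0.00) ✓; VD at 42.70° ✓; |VD| = 20.70 ✓; ∠VDT = 81.90° ✓; |DT| = 10.00 ✓; ∠(DT, TJ) = 90.00° ✓; |TJ| = 16.40 ✓; ∠TJN = 88.10° ✓; |JN| = 28.70 ✓; ∠(JN, NZ) = 90.00° ✓; |NZ| = 18.50 ✓; ∠NZS = 96.20° ✓; |ZS| = 29.20 ✓; ∠ZSP = 119.3° ✓; |SP| = 28.60 ✗.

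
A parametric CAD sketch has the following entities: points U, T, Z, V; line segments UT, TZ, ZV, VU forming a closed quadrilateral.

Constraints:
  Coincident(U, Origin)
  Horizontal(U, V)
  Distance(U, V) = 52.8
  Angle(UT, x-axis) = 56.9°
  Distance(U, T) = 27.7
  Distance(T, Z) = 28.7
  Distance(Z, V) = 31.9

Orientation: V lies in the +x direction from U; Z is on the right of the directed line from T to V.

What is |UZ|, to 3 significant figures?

21.8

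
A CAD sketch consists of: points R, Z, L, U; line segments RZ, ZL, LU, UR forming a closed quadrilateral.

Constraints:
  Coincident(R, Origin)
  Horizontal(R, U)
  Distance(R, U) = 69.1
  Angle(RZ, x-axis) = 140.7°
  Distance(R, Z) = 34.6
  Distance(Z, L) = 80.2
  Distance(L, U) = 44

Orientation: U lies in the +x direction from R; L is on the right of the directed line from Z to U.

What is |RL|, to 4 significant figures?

45.60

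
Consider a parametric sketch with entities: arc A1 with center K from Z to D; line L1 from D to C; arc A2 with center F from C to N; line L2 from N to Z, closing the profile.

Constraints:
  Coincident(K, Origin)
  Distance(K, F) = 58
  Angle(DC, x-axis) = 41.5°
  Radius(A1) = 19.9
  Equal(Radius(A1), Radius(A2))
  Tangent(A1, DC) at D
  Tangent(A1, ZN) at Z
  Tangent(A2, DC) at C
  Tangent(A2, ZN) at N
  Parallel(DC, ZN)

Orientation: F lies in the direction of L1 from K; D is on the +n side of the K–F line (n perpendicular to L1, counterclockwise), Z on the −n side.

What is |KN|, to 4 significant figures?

61.32

Tangency of A1 to both parallel lines with radius 19.9 puts D and Z at K ± 19.9·n: D = (-13.19, 14.90), Z = (13.19, -14.90). Equal radii place C and N the same way about F: C = F + 19.9·n = (30.25, 53.34), N = F − 19.9·n = (56.63, 23.53). Then |KN| = |N − K| = 61.32.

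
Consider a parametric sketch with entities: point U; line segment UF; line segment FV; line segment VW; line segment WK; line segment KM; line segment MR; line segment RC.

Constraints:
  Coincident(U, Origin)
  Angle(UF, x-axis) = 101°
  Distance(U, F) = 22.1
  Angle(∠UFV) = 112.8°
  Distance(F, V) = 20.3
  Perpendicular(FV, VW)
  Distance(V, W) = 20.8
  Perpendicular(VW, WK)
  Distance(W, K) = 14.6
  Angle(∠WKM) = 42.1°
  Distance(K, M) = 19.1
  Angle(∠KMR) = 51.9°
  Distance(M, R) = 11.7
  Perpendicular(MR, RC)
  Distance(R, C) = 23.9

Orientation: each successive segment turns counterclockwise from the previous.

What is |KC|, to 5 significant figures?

8.8700

∠KMR = 51.9° gives MR at -105.80° from the x-axis; with |MR| = 11.7, R = (-28.489, 6.6738). MR is perpendicular to RC, so RC runs at -15.800°; with |RC| = 23.9, C = (-5.4923, 0.16630). Then |KC| = |C − K| = 8.8700.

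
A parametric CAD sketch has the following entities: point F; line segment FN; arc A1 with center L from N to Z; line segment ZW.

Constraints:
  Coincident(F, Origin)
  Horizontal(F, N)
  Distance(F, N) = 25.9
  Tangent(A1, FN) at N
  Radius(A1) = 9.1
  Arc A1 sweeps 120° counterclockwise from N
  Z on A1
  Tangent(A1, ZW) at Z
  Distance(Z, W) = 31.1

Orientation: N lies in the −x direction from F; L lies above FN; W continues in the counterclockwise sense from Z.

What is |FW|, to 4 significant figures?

52.67

On A1, N sits at bearing -90° from L; a 120° counterclockwise sweep puts Z at bearing 30°, so Z = L + 9.1·(cos 30°, sin 30°) = (-18.02, 13.65). The tangent condition forces LZ to be normal to ZW, so ZW runs along (−sin 30°, cos 30°); with |ZW| = 31.1, W = (-33.57, 40.58). Then |FW| = |W − F| = 52.67.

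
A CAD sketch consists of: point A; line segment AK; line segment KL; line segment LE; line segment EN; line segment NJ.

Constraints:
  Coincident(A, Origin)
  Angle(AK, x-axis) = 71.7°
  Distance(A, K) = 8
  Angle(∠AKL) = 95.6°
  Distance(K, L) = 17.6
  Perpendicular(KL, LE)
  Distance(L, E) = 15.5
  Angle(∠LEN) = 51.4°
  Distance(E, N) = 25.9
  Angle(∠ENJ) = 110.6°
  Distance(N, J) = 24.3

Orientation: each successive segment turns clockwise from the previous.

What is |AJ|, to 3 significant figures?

32.2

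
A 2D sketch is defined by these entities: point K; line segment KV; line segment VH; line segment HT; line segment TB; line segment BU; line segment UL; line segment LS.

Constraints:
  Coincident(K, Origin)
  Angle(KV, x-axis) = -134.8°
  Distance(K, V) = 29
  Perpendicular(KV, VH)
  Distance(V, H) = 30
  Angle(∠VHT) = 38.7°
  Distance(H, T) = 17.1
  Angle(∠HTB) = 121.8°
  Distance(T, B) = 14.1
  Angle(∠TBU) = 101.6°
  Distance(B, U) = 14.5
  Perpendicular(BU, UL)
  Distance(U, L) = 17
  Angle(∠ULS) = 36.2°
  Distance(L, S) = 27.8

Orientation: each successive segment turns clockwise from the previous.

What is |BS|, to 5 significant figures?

5.7624

The perpendicularity gives UL at right angles to BU, so UL runs at 127.30°; with |UL| = 17.0, L = (-40.440, -9.2246). ∠ULS = 36.2° gives LS at -16.500° from the x-axis; with |LS| = 27.8, S = (-13.785, -17.120). Then |BS| = |S − B| = 5.7624.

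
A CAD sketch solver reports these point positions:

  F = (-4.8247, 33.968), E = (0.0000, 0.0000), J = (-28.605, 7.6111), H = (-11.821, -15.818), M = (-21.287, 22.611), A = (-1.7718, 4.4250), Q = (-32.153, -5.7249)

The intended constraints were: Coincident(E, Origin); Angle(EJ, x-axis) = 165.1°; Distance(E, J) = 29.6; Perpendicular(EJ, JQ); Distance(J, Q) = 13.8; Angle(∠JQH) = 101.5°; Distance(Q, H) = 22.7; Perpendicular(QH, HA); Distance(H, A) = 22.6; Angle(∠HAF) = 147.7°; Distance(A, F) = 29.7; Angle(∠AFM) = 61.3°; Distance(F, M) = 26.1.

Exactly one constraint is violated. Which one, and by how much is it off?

Distance(F, M) = 26.1 — off by 6.10.

E = (0.00, 0.00) ✓; EJ at 165.1° ✓; |EJ| = 29.60 ✓; ∠(EJ, JQ) = 90.00° ✓; |JQ| = 13.80 ✓; ∠JQH = 101.5° ✓; |QH| = 22.70 ✓; ∠(QH, HA) = 90.00° ✓; |HA| = 22.60 ✓; ∠HAF = 147.7° ✓; |AF| = 29.70 ✓; ∠AFM = 61.30° ✓; |FM| = 20.00 ✗.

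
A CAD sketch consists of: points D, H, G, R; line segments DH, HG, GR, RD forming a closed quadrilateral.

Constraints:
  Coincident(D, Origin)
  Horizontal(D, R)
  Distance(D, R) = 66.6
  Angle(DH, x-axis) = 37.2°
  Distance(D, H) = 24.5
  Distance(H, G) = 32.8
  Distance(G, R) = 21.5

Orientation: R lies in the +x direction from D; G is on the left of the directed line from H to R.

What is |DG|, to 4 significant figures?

54.70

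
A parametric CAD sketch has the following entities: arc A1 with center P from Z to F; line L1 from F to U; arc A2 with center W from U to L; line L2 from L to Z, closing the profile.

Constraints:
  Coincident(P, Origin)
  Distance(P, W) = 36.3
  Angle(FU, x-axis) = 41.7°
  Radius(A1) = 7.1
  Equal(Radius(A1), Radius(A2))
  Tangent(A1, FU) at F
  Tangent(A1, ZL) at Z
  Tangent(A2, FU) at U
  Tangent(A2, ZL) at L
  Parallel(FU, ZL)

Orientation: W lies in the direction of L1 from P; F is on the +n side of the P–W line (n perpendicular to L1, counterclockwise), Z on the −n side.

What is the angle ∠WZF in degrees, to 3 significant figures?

78.9°

The slot axis is L1's direction at 41.7°, so u = (cos 41.7°, sin 41.7°) = (0.747, 0.665) and n = (−sin 41.7°, cos 41.7°) = (-0.665, 0.747). P is at the origin and W lies 36.3 along u from P, so W = 36.3·u = (27.1, 24.1). Tangency of A1 to both parallel lines with radius 7.1 puts F and Z at P ± 7.1·n: F = (-4.72, 5.30), Z = (4.72, -5.30). Then cos ∠WZF = ZW·ZF / (|ZW||ZF|), giving 78.9°.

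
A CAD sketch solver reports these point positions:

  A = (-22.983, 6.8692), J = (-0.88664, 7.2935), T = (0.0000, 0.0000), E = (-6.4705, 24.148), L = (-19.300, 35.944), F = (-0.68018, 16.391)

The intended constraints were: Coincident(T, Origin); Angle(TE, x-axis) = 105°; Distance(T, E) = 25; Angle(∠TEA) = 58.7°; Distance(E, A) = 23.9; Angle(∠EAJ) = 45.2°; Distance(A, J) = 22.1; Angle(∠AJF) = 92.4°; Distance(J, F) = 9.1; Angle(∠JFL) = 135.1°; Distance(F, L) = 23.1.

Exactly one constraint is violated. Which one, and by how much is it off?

Distance(F, L) = 23.1 — off by 3.90.

T = (0.00, 0.00) ✓; TE at 105.0° ✓; |TE| = 25.00 ✓; ∠TEA = 58.70° ✓; |EA| = 23.90 ✓; ∠EAJ = 45.20° ✓; |AJ| = 22.10 ✓; ∠AJF = 92.40° ✓; |JF| = 9.100 ✓; ∠JFL = 135.1° ✓; |FL| = 27.00 ✗.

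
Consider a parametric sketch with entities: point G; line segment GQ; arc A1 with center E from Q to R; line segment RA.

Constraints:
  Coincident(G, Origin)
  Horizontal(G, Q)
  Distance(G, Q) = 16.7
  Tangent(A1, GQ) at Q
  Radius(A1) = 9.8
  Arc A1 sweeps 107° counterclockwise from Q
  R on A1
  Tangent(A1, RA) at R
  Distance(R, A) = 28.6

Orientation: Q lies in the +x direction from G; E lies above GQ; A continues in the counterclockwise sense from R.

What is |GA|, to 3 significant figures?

43.8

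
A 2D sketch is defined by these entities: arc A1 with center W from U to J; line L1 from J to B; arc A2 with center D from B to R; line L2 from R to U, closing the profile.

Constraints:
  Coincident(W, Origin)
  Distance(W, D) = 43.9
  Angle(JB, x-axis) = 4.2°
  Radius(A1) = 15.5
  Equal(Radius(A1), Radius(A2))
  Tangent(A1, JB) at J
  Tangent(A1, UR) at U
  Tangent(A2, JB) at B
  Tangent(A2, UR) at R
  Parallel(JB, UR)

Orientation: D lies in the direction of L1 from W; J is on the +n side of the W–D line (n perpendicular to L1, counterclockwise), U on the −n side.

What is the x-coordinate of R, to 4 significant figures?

44.92

The slot axis is L1's direction at 4.2°, so u = (cos 4.2°, sin 4.2°) = (0.9973, 0.07324) and n = (−sin 4.2°, cos 4.2°) = (-0.07324, 0.9973). W is at the origin and D lies 43.9 along u from W, so D = 43.9·u = (43.78, 3.215). Tangency of A1 to both parallel lines with radius 15.5 puts J and U at W ± 15.5·n: J = (-1.135, 15.46), U = (1.135, -15.46). Equal radii place B and R the same way about D: B = D + 15.5·n = (42.65, 18.67), R = D − 15.5·n = (44.92, -12.24). So R.x = 44.92.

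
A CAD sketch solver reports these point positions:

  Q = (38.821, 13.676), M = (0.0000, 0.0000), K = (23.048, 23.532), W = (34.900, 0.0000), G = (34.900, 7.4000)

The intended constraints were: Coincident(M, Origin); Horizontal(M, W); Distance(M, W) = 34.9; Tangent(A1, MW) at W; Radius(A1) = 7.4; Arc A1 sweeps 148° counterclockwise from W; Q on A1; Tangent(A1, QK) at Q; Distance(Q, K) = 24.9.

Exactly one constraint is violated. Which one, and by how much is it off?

Distance(Q, K) = 24.9 — off by 6.30.

M = (0.00, 0.00) ✓; M.y = 0.00, W.y = 0.00 ✓; |MW| = 34.90 ✓; ∠(GW, WM) = 90.00° ✓; |GW| = 7.400 ✓; bearing(G→Q) − bearing(G→W) = 148.0° ✓; |GQ| = 7.400 ✓; ∠(GQ, QK) = 90.00° ✓; |QK| = 18.60 ✗.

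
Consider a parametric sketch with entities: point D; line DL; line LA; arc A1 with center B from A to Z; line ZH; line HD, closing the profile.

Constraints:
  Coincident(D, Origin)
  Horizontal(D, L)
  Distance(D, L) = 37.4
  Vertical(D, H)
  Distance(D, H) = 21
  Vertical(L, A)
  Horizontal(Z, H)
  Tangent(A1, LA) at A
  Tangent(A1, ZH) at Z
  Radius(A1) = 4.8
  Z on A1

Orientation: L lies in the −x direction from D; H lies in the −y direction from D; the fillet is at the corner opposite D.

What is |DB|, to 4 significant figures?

36.40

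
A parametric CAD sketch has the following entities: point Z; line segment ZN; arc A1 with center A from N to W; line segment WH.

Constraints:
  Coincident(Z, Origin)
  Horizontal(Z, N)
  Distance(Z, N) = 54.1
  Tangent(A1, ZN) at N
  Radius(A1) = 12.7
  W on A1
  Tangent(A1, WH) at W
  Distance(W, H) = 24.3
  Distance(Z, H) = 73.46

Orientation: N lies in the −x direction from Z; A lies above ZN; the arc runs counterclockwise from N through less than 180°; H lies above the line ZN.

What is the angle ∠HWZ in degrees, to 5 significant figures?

160.77°

Checks: Z.y = 0.00, N.y = 0.00 ✓; |AW| = 12.70 ✓; ∠(AW, WH) = 90.00° ✓; |WH| = 24.30 ✓; |ZH| = 73.46 ✓.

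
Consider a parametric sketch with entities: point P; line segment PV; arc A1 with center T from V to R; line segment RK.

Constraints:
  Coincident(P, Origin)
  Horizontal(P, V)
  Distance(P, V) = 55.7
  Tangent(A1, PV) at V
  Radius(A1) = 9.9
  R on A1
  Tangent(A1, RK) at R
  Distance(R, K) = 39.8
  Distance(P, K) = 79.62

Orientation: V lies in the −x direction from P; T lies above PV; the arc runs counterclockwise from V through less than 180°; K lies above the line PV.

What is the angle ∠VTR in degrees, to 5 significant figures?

112.19°

Checks: |TV| = 9.900 ✓; |TR| = 9.900 ✓; ∠(TR, RK) = 90.00° ✓; |RK| = 39.80 ✓; |PK| = 79.62 ✓.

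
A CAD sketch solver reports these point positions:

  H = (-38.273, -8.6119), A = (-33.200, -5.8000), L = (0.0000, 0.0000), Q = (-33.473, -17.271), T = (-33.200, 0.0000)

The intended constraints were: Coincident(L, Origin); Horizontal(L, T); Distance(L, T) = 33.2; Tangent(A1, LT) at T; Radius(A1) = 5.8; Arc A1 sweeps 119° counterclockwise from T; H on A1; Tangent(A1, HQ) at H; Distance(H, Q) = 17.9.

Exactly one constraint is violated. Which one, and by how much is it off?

Distance(H, Q) = 17.9 — off by 8.00.

L = (0.00, 0.00) ✓; L.y = 0.00, T.y = 0.00 ✓; |LT| = 33.20 ✓; ∠(AT, TL) = 90.00° ✓; |AT| = 5.800 ✓; bearing(A→H) − bearing(A→T) = 119.0° ✓; |AH| = 5.800 ✓; ∠(AH, HQ) = 90.00° ✓; |HQ| = 9.901 ✗.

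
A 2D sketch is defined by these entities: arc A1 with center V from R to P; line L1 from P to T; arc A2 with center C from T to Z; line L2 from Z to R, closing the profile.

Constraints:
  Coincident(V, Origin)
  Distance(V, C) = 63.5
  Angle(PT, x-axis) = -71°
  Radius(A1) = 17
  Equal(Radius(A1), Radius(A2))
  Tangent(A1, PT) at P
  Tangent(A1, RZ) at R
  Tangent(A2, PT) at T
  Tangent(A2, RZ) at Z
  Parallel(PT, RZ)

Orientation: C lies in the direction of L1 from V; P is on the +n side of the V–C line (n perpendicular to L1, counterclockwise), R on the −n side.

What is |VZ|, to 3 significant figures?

65.7

Tangency of A1 to both parallel lines with radius 17.0 puts P and R at V ± 17.0·n: P = (16.1, 5.53), R = (-16.1, -5.53). Equal radii place T and Z the same way about C: T = C + 17.0·n = (36.7, -54.5), Z = C − 17.0·n = (4.60, -65.6). Then |VZ| = |Z − V| = 65.7.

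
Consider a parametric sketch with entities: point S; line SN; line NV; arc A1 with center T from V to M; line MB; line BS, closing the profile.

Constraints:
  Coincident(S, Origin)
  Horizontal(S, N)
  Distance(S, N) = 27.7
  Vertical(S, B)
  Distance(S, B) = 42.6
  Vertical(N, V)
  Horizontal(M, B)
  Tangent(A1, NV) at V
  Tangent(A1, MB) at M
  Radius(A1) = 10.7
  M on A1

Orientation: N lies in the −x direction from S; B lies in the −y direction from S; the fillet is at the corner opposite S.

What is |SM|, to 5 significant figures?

45.867

S is at the origin; S and N share the same y with |SN| = 27.7 and N on the −x side, so N = (-27.700, 0.0000). SB is vertical with |SB| = 42.6 and B on the −y side, so B = (0.0000, -42.600). The virtual corner opposite S is at (-27.700, -42.600). Tangency of A1 to NV means the radius TV is perpendicular to NV and A1 meets MB tangentially, so TM is at right angles to MB, with radius 10.7, so the center T sits 10.7 in from both sides at T = (-17.000, -31.900). That places the tangent points at V = (-27.700, -31.900) on NV and M = (-17.000, -42.600) on MB. Then |SM| = |M − S| = 45.867.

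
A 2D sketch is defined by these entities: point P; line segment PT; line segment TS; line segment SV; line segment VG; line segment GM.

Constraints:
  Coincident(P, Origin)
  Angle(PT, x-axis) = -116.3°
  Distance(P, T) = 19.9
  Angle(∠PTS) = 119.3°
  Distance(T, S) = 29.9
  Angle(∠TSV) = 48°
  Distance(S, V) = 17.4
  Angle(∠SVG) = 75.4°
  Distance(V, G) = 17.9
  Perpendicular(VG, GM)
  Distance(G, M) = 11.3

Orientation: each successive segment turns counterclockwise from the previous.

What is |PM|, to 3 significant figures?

37.6

P is at the origin; PT runs at -116.3° with length 19.9, so T = (-8.82, -17.8). ∠PTS = 119.3° gives TS at -55.6° from the x-axis; with |TS| = 29.9, S = (8.08, -42.5). ∠TSV = 48.0° gives SV at 76.4° from the x-axis; with |SV| = 17.4, V = (12.2, -25.6). ∠SVG = 75.4° gives VG at -179° from the x-axis; with |VG| = 17.9, G = (-5.73, -25.9). VG ⟂ GM, so GM runs at -89.0°; with |GM| = 11.3, M = (-5.53, -37.2). Then |PM| = |M − P| = 37.6.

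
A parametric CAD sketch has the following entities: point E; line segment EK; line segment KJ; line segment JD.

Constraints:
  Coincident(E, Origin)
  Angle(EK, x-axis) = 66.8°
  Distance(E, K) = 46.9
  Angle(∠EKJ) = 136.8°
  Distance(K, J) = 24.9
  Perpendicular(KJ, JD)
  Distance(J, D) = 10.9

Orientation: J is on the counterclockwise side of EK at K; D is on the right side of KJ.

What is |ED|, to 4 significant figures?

73.08

E is at the origin; EK runs at 66.8° with length 46.9, so K = 46.9·(cos 66.8°, sin 66.8°) = (18.48, 43.11). ∠EKJ = 136.8°, so KJ runs at 66.8° + (180° − 136.8°) = 110.0° from the x-axis; with |KJ| = 24.9, J = K + 24.9·(cos 110.0°, sin 110.0°) = (9.960, 66.51). KJ is perpendicular to JD; with |JD| = 10.9 on the right of KJ, D = J + 10.9·(0.9397, 0.3420) = (20.20, 70.23). Then |ED| = |D − E| = 73.08.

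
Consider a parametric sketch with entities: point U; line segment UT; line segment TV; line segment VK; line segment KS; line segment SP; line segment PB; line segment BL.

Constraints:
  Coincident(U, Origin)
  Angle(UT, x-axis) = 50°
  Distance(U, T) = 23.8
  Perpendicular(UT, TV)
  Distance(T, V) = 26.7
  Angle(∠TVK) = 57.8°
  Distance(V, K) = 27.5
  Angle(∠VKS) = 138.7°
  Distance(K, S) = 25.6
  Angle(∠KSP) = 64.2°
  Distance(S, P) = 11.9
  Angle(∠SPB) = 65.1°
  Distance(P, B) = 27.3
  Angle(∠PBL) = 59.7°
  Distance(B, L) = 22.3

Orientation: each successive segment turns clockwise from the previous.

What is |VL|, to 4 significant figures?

55.91

∠SPB = 65.1° gives PB at -74.20° from the x-axis; with |PB| = 27.3, B = (2.546, -15.64). ∠PBL = 59.7° gives BL at 165.5° from the x-axis; with |BL| = 22.3, L = (-19.04, -10.05). Then |VL| = |L − V| = 55.91.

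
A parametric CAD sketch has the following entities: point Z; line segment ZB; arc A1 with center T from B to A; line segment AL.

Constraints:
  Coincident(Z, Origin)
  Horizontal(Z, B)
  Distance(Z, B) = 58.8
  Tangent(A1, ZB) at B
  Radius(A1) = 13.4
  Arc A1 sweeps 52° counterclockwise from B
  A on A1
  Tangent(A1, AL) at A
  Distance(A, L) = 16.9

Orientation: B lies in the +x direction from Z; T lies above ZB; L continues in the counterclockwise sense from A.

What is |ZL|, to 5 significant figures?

81.874

Z is at the origin; ZB is horizontal with |ZB| = 58.8 and B on the +x side, so B = (58.800, 0.0000). Since A1 is tangent to ZB there, TB ⟂ ZB, so T = B + (0, 13.4) = (58.800, 13.400). On A1, B sits at bearing -90° from T; a 52° counterclockwise sweep puts A at bearing -38°, so A = T + 13.4·(cos -38°, sin -38°) = (69.359, 5.1501). A1 meets AL tangentially, so TA is at right angles to AL, so AL runs along (−sin -38°, cos -38°); with |AL| = 16.9, L = (79.764, 18.468). Then |ZL| = |L − Z| = 81.874.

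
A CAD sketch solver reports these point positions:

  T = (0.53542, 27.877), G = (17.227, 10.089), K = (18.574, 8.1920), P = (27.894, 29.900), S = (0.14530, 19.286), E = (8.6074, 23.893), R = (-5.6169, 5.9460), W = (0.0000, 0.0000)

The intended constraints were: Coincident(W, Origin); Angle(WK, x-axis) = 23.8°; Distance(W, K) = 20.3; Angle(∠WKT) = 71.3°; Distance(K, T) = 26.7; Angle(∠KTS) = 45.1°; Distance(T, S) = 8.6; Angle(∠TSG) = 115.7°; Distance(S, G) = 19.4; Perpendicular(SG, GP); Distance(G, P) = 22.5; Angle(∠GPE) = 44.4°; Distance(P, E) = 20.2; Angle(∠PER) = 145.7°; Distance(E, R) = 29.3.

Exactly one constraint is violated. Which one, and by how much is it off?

Distance(E, R) = 29.3 — off by 6.40.

W = (0.00, 0.00) ✓; WK at 23.80° ✓; |WK| = 20.30 ✓; ∠WKT = 71.30° ✓; |KT| = 26.70 ✓; ∠KTS = 45.10° ✓; |TS| = 8.600 ✓; ∠TSG = 115.7° ✓; |SG| = 19.40 ✓; ∠(SG, GP) = 90.00° ✓; |GP| = 22.50 ✓; ∠GPE = 44.40° ✓; |PE| = 20.20 ✓; ∠PER = 145.7° ✓; |ER| = 22.90 ✗.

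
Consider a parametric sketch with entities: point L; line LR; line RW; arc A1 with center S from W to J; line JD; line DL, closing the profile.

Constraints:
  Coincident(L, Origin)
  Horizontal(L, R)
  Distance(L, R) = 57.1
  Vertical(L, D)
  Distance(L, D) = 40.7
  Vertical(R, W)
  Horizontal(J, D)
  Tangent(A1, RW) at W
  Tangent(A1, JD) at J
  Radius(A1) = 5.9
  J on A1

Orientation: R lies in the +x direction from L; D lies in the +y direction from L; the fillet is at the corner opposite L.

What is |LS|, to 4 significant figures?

61.91

L is at the origin; LR is horizontal with |LR| = 57.1 and R on the +x side, so R = (57.10, 0.000). L and D share the same x with |LD| = 40.7 and D on the +y side, so D = (0.000, 40.70). The virtual corner opposite L is at (57.10, 40.70). Since A1 is tangent to RW there, SW ⟂ RW and A1 meets JD tangentially, so SJ is at right angles to JD, with radius 5.9, so the center S sits 5.9 in from both sides at S = (51.20, 34.80). Then |LS| = |S − L| = 61.91.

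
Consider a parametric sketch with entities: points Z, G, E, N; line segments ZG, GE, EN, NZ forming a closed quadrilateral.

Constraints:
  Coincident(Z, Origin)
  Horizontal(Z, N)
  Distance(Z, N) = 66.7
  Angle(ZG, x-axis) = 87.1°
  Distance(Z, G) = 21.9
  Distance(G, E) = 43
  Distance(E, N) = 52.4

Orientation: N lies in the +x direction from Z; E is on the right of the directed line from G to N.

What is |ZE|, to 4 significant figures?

25.00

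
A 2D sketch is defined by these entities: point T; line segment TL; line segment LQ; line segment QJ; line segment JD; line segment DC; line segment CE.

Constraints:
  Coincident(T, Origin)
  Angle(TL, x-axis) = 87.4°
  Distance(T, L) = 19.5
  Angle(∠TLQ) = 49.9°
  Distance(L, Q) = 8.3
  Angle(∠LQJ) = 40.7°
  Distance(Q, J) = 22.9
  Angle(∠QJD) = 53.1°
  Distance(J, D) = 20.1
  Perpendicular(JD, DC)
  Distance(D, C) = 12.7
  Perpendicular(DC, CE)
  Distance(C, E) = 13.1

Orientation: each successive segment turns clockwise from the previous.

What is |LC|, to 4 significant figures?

6.385

T is at the origin; TL runs at 87.4° with length 19.5, so L = (0.8846, 19.48). ∠TLQ = 49.9° gives LQ at -42.70° from the x-axis; with |LQ| = 8.3, Q = (6.984, 13.85). ∠LQJ = 40.7° gives QJ at 178.0° from the x-axis; with |QJ| = 22.9, J = (-15.90, 14.65). ∠QJD = 53.1° gives JD at 51.10° from the x-axis; with |JD| = 20.1, D = (-3.280, 30.29). The perpendicularity gives DC at right angles to JD, so DC runs at -38.90°; with |DC| = 12.7, C = (6.604, 22.32). Then |LC| = |C − L| = 6.385.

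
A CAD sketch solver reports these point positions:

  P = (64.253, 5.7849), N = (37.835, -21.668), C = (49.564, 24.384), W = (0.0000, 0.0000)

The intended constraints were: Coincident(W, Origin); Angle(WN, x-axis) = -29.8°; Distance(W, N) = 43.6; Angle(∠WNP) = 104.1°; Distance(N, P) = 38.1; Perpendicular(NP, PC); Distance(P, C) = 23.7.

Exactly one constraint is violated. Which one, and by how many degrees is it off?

Perpendicular(NP, PC) — off by 7.80°.

W = (0.00, 0.00) ✓; WN at -29.80° ✓; |WN| = 43.60 ✓; ∠WNP = 104.1° ✓; |NP| = 38.10 ✓; ∠(NP, PC) = 82.20° ✗; |PC| = 23.70 ✓.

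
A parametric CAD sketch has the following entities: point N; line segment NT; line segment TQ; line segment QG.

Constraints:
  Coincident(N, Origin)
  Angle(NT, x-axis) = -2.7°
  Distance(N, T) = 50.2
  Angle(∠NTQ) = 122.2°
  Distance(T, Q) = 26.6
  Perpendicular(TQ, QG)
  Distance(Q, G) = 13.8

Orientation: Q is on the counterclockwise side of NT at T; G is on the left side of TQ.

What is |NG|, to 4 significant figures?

60.57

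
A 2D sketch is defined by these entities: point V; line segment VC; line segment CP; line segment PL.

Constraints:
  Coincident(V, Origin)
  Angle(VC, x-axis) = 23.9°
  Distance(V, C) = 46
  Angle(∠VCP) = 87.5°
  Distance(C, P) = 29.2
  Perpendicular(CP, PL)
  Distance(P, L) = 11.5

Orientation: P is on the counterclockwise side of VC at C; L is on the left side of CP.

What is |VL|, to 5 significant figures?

43.894

V is at the origin; VC runs at 23.9° with length 46.0, so C = 46.0·(cos 23.9°, sin 23.9°) = (42.056, 18.637). ∠VCP = 87.5°, so CP runs at 23.9° + (180° − 87.5°) = 116.40° from the x-axis; with |CP| = 29.2, P = C + 29.2·(cos 116.40°, sin 116.40°) = (29.072, 44.791). CP ⟂ PL; with |PL| = 11.5 on the left of CP, L = P + 11.5·(-0.89571, -0.44464) = (18.772, 39.678). Then |VL| = |L − V| = 43.894.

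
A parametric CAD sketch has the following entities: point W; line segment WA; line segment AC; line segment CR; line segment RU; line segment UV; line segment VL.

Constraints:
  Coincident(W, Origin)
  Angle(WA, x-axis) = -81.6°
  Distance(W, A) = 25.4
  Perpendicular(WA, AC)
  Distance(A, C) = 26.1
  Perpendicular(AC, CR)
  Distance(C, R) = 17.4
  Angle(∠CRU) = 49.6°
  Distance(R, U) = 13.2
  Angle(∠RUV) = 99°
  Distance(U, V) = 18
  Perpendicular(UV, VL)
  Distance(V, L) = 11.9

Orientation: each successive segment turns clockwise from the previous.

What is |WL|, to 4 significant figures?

43.90

∠RUV = 99.0° gives UV at -113.0° from the x-axis; with |UV| = 18.0, V = (-20.49, -35.29). UV is perpendicular to VL, so VL runs at 157.0°; with |VL| = 11.9, L = (-31.44, -30.64). Then |WL| = |L − W| = 43.90.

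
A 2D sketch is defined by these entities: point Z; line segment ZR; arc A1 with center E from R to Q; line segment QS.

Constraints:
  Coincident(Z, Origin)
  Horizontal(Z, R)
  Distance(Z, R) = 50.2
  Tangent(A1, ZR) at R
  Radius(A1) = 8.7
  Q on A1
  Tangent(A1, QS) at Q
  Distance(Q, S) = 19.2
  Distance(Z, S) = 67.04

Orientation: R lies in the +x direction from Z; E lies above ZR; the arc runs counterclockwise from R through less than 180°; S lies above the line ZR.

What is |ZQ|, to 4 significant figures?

59.27

Checks: |EQ| = 8.700 ✓; ∠(EQ, QS) = 90.00° ✓; |QS| = 19.20 ✓; |ZS| = 67.04 ✓.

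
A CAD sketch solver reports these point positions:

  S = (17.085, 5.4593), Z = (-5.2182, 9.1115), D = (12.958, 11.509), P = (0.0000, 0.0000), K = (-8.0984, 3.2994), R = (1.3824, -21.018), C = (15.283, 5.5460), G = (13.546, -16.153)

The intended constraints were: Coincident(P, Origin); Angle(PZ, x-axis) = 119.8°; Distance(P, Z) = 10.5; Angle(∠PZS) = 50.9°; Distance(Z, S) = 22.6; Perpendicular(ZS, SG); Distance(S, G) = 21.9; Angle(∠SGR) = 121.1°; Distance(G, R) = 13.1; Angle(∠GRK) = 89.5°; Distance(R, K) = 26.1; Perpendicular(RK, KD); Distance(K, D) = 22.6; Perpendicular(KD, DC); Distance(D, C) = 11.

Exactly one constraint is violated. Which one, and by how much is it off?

Distance(D, C) = 11 — off by 4.60.

P = (0.00, 0.00) ✓; PZ at 119.8° ✓; |PZ| = 10.50 ✓; ∠PZS = 50.90° ✓; |ZS| = 22.60 ✓; ∠(ZS, SG) = 90.00° ✓; |SG| = 21.90 ✓; ∠SGR = 121.1° ✓; |GR| = 13.10 ✓; ∠GRK = 89.50° ✓; |RK| = 26.10 ✓; ∠(RK, KD) = 90.00° ✓; |KD| = 22.60 ✓; ∠(KD, DC) = 90.00° ✓; |DC| = 6.400 ✗.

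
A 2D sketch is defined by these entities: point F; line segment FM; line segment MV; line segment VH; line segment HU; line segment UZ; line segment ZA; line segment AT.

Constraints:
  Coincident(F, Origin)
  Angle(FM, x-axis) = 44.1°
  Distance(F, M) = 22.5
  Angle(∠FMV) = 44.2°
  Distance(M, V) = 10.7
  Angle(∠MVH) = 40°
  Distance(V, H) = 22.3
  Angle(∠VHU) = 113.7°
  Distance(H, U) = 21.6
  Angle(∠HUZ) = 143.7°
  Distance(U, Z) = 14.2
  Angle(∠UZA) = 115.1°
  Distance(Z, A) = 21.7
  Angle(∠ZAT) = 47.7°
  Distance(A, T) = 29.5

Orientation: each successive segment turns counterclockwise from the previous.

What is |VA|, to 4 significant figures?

38.91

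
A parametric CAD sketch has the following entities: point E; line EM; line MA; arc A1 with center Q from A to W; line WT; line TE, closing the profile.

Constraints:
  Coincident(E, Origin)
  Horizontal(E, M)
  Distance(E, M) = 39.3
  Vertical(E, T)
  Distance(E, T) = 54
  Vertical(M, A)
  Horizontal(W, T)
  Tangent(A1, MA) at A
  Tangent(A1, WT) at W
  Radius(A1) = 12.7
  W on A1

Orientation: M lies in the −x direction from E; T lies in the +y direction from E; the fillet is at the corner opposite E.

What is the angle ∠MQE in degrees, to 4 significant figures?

49.88°

ET is vertical with |ET| = 54.0 and T on the +y side, so T = (0.000, 54.00). The virtual corner opposite E is at (-39.30, 54.00). Tangency of A1 to MA means the radius QA is perpendicular to MA and tangency of A1 to WT means the radius QW is perpendicular to WT, with radius 12.7, so the center Q sits 12.7 in from both sides at Q = (-26.60, 41.30). Then cos ∠MQE = QM·QE / (|QM||QE|), giving 49.88°.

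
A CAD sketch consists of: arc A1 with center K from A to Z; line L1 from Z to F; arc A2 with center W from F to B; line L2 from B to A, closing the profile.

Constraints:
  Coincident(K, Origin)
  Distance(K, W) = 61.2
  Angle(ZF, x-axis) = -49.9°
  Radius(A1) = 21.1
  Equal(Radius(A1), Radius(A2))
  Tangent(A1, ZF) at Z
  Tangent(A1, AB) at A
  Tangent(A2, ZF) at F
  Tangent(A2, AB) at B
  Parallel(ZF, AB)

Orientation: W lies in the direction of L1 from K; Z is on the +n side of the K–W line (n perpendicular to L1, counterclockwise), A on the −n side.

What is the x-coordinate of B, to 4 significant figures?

23.28

The slot axis is L1's direction at -49.9°, so u = (cos -49.9°, sin -49.9°) = (0.6441, -0.7649) and n = (−sin -49.9°, cos -49.9°) = (0.7649, 0.6441). K is at the origin and W lies 61.2 along u from K, so W = 61.2·u = (39.42, -46.81). Tangency of A1 to both parallel lines with radius 21.1 puts Z and A at K ± 21.1·n: Z = (16.14, 13.59), A = (-16.14, -13.59). Equal radii place F and B the same way about W: F = W + 21.1·n = (55.56, -33.22), B = W − 21.1·n = (23.28, -60.40). So B.x = 23.28.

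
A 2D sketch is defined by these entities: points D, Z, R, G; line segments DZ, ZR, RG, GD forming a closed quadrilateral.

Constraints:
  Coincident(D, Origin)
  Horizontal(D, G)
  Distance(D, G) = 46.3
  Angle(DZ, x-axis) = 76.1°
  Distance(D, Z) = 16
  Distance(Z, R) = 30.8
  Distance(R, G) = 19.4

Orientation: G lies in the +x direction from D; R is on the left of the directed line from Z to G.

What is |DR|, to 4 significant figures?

37.96

Checks: |ZR| = 30.80 ✓; |RG| = 19.40 ✓.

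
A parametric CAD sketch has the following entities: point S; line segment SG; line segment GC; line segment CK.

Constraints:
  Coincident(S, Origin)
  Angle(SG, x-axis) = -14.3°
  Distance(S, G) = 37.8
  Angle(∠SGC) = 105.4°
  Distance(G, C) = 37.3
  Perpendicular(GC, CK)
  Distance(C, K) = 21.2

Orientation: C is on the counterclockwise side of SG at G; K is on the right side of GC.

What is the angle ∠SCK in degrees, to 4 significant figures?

127.6°

∠SGC = 105.4°, so GC runs at -14.3° + (180° − 105.4°) = 60.30° from the x-axis; with |GC| = 37.3, C = G + 37.3·(cos 60.30°, sin 60.30°) = (55.11, 23.06). The perpendicularity gives CK at right angles to GC; with |CK| = 21.2 on the right of GC, K = C + 21.2·(0.8686, -0.4955) = (73.52, 12.56). Then cos ∠SCK = CS·CK / (|CS||CK|), giving 127.6°.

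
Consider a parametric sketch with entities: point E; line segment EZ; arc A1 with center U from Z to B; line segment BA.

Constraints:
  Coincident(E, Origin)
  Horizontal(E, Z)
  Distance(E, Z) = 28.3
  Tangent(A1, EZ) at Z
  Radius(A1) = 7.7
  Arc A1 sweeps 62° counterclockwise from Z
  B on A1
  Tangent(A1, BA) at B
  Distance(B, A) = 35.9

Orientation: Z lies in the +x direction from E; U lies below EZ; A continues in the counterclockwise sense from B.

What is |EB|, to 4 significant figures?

21.89

E is at the origin; EZ is horizontal with |EZ| = 28.3 and Z on the +x side, so Z = (28.30, 0.000). Since A1 is tangent to EZ there, UZ ⟂ EZ, so U = Z + (0, -7.7) = (28.30, -7.700). On A1, Z sits at bearing 90° from U; a 62° counterclockwise sweep puts B at bearing 152°, so B = U + 7.7·(cos 152°, sin 152°) = (21.50, -4.085). Then |EB| = |B − E| = 21.89.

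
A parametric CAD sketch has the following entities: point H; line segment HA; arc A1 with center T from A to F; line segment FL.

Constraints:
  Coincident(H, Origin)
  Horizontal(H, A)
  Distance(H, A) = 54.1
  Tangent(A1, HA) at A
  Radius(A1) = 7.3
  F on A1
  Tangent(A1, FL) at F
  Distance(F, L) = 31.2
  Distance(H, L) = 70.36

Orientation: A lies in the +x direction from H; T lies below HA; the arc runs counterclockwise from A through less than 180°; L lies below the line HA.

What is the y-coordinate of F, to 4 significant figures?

-9.932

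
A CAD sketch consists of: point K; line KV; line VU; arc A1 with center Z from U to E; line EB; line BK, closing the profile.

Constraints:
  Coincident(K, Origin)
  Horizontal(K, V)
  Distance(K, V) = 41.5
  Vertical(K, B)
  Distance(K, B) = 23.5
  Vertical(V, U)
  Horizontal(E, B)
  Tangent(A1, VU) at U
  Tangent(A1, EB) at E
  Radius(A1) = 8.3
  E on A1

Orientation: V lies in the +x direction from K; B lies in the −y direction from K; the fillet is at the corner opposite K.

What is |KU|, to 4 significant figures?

44.20

K is at the origin; KV is horizontal with |KV| = 41.5 and V on the +x side, so V = (41.50, 0.000). K and B share the same x with |KB| = 23.5 and B on the −y side, so B = (0.000, -23.50). The virtual corner opposite K is at (41.50, -23.50). A1 meets VU tangentially, so ZU is at right angles to VU and A1 meets EB tangentially, so ZE is at right angles to EB, with radius 8.3, so the center Z sits 8.3 in from both sides at Z = (33.20, -15.20). That places the tangent points at U = (41.50, -15.20) on VU and E = (33.20, -23.50) on EB. Then |KU| = |U − K| = 44.20.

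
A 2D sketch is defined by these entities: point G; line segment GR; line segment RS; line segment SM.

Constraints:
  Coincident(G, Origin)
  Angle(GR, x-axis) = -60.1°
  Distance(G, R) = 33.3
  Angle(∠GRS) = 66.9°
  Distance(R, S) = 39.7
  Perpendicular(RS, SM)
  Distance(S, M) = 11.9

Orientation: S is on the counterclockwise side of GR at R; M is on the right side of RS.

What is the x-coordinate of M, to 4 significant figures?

50.00

G is at the origin; GR runs at -60.1° with length 33.3, so R = 33.3·(cos -60.1°, sin -60.1°) = (16.60, -28.87). ∠GRS = 66.9°, so RS runs at -60.1° + (180° − 66.9°) = 53.00° from the x-axis; with |RS| = 39.7, S = R + 39.7·(cos 53.00°, sin 53.00°) = (40.49, 2.838). RS is perpendicular to SM; with |SM| = 11.9 on the right of RS, M = S + 11.9·(0.7986, -0.6018) = (50.00, -4.323). So M.x = 50.00.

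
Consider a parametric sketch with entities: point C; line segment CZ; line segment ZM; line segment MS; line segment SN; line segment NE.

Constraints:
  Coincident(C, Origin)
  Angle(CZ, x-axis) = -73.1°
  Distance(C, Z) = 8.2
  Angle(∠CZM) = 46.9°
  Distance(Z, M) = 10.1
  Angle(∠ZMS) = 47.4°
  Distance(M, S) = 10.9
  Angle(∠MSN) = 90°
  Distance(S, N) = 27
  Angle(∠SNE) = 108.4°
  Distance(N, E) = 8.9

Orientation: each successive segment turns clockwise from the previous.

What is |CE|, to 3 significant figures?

31.0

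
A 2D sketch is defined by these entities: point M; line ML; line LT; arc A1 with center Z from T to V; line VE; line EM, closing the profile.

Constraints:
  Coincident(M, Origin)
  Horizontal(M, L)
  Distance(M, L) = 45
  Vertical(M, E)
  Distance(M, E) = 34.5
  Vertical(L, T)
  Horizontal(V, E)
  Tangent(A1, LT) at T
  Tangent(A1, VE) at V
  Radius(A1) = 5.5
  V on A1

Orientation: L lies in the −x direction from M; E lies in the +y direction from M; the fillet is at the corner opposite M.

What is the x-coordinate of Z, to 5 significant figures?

-39.500

M is at the origin; M and L share the same y with |ML| = 45.0 and L on the −x side, so L = (-45.000, 0.0000). M and E share the same x with |ME| = 34.5 and E on the +y side, so E = (0.0000, 34.500). The virtual corner opposite M is at (-45.000, 34.500). A1 meets LT tangentially, so ZT is at right angles to LT and A1 meets VE tangentially, so ZV is at right angles to VE, with radius 5.5, so the center Z sits 5.5 in from both sides at Z = (-39.500, 29.000). So Z.x = -39.500.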